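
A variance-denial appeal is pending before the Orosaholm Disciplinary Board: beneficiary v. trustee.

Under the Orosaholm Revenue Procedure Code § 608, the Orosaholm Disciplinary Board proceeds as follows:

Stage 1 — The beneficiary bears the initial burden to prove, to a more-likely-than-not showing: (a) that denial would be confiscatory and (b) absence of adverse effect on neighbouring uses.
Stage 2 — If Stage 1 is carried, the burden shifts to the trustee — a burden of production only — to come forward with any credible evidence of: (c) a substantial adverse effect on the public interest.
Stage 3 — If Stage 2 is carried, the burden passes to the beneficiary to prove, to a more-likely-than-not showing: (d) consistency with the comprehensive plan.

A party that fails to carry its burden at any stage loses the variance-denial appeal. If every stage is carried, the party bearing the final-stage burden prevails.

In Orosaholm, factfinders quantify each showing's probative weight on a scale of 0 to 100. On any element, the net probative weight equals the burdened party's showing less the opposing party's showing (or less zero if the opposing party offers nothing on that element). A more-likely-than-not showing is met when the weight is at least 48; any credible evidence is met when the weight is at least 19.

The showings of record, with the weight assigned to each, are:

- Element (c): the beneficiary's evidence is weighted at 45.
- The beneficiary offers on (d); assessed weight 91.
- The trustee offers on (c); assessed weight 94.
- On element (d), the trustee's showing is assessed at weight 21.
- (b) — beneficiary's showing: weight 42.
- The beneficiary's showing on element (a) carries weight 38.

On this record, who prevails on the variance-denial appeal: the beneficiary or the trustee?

trustee

At Stage 1 the beneficiary must meet a more-likely-than-not showing (weight is at least 48): on (a) the weight is 38, < 48, so (a) does not meet the standard; on (b) the weight is 42, which does not reach 48, so (b) does not meet the standard.
  Not every element is met, so the beneficiary fails to carry Stage 1.
The trustee prevails.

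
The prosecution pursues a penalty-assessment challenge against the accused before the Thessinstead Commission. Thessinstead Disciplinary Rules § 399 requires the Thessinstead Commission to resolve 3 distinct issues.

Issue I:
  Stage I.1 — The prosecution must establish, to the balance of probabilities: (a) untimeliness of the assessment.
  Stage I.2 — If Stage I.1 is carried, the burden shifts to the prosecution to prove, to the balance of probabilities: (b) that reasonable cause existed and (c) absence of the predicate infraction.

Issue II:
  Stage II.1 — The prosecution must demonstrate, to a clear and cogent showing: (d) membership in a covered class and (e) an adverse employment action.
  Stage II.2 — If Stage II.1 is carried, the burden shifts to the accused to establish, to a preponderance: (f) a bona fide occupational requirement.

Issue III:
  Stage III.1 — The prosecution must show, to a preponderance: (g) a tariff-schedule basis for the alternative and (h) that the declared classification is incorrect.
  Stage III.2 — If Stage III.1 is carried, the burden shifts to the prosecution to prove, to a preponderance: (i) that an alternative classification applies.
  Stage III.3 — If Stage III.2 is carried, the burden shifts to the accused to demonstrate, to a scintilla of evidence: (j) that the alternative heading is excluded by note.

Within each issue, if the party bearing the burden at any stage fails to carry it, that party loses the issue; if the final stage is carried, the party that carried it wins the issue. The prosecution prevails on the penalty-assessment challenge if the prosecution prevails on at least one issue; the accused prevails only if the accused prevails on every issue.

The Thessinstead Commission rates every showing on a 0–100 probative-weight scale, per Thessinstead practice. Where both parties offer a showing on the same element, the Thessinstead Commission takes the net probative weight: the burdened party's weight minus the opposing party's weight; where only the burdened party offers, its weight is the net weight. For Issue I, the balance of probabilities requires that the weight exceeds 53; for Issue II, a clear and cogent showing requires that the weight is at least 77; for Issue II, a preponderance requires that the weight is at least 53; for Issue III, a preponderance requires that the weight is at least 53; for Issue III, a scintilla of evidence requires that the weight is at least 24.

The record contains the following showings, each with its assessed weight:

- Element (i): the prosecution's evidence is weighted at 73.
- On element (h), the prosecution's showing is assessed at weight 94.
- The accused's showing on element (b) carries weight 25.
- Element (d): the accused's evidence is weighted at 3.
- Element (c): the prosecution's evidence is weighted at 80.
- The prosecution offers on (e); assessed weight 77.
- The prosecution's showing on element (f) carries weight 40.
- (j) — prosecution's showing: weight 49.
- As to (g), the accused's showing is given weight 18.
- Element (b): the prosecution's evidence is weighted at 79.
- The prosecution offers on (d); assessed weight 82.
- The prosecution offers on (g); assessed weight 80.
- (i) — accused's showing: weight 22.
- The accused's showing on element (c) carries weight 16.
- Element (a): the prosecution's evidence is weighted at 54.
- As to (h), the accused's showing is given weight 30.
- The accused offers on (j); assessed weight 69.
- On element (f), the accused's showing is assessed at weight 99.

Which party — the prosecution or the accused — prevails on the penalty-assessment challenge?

prosecution

— Issue I —
Stage I.1 — burden on prosecution; standard: the balance of probabilities (weight exceeds 53).
    (a): 54 > 53 [met]
  All elements met. The prosecution retains the burden for Stage I.2.
Stage I.2 — burden on prosecution; standard: the balance of probabilities (weight exceeds 53).
    (b): 79 − 25 = 54 > 53 [met]
    (c): 80 − 16 = 64 > 53 [met]
  Stage I.2 carried; the final stage is satisfied.
With every stage satisfied, the prosecution prevails on this issue.
— Issue II —
Stage II.1 — burden on prosecution; standard: a clear and cogent showing (weight is at least 77).
    (d): 82 − 3 = 79 ≥ 77 [met]
    (e): 77 ≥ 77 [met]
  Stage II.1 carried; the burden shifts to the accused.
Stage II.2 — burden on accused; standard: a preponderance (weight is at least 53).
    (f): 99 − 40 = 59 ≥ 53 [met]
  Stage II.2 carried; the final stage is satisfied.
With every stage satisfied, the accused prevails on this issue.
— Issue III —
At Stage III.1 the prosecution must meet a preponderance (weight is at least 53): on (g) the weight is 80 less the opposing 18 gives net 62, ≥ 53, so (g) meets the standard; on (h) the weight is 94 less the opposing 30 gives net 64, which does reach 53, so (h) meets the standard.
  Stage III.1 carried; the burden remains with the prosecution.
At Stage III.2 the prosecution must meet a preponderance (weight is at least 53): on (i) the weight is 73 less the opposing 22 gives net 51, < 53, so (i) does not meet the standard.
  Stage III.2 not carried; the prosecution fails its burden.
So the accused prevails on this issue.
Per-issue: Issue I → prosecution; Issue II → accused; Issue III → accused. The prosecution must prevail on at least one issue; overall, the prosecution prevails.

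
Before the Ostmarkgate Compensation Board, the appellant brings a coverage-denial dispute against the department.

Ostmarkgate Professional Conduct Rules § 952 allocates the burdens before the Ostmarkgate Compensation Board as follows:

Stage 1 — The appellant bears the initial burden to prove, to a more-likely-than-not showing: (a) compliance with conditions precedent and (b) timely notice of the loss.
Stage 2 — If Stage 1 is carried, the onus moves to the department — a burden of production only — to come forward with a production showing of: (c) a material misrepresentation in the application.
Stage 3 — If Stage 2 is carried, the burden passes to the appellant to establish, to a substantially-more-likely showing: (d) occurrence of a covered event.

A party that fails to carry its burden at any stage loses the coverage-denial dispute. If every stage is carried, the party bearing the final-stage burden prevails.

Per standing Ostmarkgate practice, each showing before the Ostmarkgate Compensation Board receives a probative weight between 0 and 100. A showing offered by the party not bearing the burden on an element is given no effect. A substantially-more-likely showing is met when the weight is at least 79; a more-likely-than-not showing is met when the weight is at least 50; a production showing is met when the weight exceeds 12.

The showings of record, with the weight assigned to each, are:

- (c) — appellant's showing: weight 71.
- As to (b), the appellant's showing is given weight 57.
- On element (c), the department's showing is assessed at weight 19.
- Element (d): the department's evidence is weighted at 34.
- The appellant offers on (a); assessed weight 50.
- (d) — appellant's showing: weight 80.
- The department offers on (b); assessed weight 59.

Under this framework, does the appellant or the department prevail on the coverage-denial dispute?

appellant

Stage 1 (appellant, a more-likely-than-not showing, weight is at least 50): (a) 50 ≥ 50 — meets; (b) 57 (department's 59 disregarded) ≥ 50 — meets.
  All elements met. The burden passes to the department.
Stage 2 (department, a production showing, weight exceeds 12): (c) 19 (appellant's 71 disregarded) > 12 — meets.
  Stage 2 is satisfied; the onus moves to the appellant.
Stage 3 (appellant, a substantially-more-likely showing, weight is at least 79): (d) 80 (department's 34 disregarded) ≥ 79 — meets.
  All elements met at the final stage.
All stages carried — the appellant prevails.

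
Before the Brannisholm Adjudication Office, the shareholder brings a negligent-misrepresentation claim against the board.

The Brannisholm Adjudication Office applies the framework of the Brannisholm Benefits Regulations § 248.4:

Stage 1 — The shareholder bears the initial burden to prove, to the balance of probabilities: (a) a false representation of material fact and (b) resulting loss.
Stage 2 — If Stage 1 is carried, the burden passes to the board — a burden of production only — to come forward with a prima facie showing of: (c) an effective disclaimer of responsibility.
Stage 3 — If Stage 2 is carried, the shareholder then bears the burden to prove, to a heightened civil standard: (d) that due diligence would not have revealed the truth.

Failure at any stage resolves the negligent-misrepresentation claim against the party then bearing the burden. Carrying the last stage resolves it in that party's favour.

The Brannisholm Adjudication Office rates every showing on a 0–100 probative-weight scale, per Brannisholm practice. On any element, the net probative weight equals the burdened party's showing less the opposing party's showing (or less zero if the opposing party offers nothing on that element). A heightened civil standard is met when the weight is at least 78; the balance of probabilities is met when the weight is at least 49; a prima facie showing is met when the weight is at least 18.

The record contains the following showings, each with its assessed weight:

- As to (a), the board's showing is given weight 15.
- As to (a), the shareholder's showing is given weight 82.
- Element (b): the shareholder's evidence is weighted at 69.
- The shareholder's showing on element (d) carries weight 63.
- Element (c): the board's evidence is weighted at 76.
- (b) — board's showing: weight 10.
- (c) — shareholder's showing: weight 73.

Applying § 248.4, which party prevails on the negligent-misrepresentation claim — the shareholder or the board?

At Stage 1 the shareholder must meet the balance of probabilities (weight is at least 49): on (a) the weight is 82 less the opposing 15 gives net 67, which does reach 49, so (a) meets the standard; on (b) the weight is 69 less the opposing 10 gives net 59, ≥ 49, so (b) meets the standard.
  All elements met. The burden passes to the board.
At Stage 2 the board must meet a prima facie showing (weight is at least 18): on (c) the weight is 76 less the opposing 73 gives net 3, which does not reach 18, so (c) does not meet the standard.
  Stage 2 not carried; the board fails its burden.
The analysis ends at Stage 2; the shareholder prevails.

shareholder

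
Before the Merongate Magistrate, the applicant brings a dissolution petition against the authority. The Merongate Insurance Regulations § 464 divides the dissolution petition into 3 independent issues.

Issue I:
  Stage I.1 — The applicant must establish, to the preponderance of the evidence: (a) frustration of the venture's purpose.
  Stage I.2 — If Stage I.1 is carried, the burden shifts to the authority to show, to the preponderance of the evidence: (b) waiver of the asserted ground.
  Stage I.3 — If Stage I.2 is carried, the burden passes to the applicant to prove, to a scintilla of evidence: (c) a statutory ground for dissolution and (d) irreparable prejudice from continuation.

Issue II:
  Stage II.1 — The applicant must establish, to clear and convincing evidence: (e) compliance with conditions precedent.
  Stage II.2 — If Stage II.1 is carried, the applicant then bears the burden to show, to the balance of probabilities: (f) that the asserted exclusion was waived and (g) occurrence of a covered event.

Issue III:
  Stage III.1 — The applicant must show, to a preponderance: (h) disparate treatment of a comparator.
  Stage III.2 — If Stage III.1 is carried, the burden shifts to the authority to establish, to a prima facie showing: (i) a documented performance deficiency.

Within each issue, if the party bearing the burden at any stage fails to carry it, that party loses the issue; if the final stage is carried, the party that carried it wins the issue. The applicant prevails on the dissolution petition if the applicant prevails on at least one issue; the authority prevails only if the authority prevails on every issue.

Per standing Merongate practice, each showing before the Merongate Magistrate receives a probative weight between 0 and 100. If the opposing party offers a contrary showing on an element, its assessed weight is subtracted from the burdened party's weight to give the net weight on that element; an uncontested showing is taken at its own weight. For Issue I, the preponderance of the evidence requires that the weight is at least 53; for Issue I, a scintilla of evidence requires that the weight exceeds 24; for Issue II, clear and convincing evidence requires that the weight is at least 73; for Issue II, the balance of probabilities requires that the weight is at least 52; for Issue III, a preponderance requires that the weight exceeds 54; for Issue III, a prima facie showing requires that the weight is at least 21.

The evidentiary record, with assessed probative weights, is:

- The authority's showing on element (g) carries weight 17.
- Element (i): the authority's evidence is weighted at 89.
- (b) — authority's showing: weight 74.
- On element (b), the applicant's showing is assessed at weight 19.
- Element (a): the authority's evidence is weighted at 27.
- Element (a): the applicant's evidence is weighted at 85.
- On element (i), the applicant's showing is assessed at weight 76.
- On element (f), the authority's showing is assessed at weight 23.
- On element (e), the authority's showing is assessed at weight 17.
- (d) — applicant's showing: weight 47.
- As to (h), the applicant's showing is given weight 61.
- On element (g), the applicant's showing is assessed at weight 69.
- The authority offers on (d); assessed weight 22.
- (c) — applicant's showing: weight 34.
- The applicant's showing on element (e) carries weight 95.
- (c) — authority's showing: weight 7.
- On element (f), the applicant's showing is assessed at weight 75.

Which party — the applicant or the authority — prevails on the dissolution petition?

— Issue I —
Stage I.1 — burden on applicant; standard: the preponderance of the evidence (weight is at least 53).
    (a): 85 − 27 = 58 ≥ 53 [met]
  Stage I.1 carried; the burden shifts to the authority.
Stage I.2 — burden on authority; standard: the preponderance of the evidence (weight is at least 53).
    (b): 74 − 19 = 55 ≥ 53 [met]
  Stage I.2 is satisfied; the onus moves to the applicant.
Stage I.3 — burden on applicant; standard: a scintilla of evidence (weight exceeds 24).
    (c): 34 − 7 = 27 > 24 [met]
    (d): 47 − 22 = 25 > 24 [met]
  All elements met at the final stage.
With every stage satisfied, the applicant prevails on this issue.
— Issue II —
At Stage II.1 the applicant must meet clear and convincing evidence (weight is at least 73): on (e) the weight is 95 less the opposing 17 gives net 78, which does reach 73, so (e) meets the standard.
  Stage II.1 is satisfied; the applicant continues to bear the burden.
At Stage II.2 the applicant must meet the balance of probabilities (weight is at least 52): on (f) the weight is 75 less the opposing 23 gives net 52, which does reach 52, so (f) meets the standard; on (g) the weight is 69 less the opposing 17 gives net 52, which does reach 52, so (g) meets the standard.
  The applicant carries the last stage.
With every stage satisfied, the applicant prevails on this issue.
— Issue III —
Stage III.1 (applicant, a preponderance, weight exceeds 54): (h) 61 > 54 — meets.
  All elements met. The burden passes to the authority.
Stage III.2 (authority, a prima facie showing, weight is at least 21): (i) net 89−76=13 < 21 — fails.
  Not every element is met, so the authority fails to carry Stage III.2.
The analysis ends at Stage III.2; the applicant prevails on this issue.
Per-issue: Issue I → applicant; Issue II → applicant; Issue III → applicant. The applicant must prevail on at least one issue; overall, the applicant prevails.

applicant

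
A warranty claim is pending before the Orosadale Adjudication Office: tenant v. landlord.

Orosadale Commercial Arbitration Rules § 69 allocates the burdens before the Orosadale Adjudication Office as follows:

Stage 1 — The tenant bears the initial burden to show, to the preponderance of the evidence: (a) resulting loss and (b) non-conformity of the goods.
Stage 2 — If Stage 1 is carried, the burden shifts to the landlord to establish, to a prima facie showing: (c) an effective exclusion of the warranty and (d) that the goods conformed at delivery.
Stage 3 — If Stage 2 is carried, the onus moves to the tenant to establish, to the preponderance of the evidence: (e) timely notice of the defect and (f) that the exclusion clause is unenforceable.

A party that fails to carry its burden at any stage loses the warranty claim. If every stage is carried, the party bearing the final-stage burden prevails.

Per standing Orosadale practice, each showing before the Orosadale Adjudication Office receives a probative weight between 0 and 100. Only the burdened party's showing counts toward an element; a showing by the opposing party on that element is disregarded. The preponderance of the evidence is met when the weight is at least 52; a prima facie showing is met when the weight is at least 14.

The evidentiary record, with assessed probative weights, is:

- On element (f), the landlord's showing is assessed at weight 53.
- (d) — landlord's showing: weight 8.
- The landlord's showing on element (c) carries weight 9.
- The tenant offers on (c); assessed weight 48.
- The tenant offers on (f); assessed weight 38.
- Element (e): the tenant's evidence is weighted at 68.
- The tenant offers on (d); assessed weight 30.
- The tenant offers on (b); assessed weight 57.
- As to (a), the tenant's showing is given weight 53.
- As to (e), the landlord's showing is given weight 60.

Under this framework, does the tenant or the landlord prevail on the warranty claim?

At Stage 1 the tenant must meet the preponderance of the evidence (weight is at least 52): on (a) the weight is 53, which does reach 52, so (a) meets the standard; on (b) the weight is 57, which does reach 52, so (b) meets the standard.
  The tenant carries Stage 1; the landlord now bears the burden.
At Stage 2 the landlord must meet a prima facie showing (weight is at least 14): on (c) the weight is 9 (the tenant's 48 is given no effect), < 14, so (c) does not meet the standard; on (d) the weight is 8 (the tenant's 30 is given no effect), which does not reach 14, so (d) does not meet the standard.
  Stage 2 not carried; the landlord fails its burden.
The tenant prevails.

tenant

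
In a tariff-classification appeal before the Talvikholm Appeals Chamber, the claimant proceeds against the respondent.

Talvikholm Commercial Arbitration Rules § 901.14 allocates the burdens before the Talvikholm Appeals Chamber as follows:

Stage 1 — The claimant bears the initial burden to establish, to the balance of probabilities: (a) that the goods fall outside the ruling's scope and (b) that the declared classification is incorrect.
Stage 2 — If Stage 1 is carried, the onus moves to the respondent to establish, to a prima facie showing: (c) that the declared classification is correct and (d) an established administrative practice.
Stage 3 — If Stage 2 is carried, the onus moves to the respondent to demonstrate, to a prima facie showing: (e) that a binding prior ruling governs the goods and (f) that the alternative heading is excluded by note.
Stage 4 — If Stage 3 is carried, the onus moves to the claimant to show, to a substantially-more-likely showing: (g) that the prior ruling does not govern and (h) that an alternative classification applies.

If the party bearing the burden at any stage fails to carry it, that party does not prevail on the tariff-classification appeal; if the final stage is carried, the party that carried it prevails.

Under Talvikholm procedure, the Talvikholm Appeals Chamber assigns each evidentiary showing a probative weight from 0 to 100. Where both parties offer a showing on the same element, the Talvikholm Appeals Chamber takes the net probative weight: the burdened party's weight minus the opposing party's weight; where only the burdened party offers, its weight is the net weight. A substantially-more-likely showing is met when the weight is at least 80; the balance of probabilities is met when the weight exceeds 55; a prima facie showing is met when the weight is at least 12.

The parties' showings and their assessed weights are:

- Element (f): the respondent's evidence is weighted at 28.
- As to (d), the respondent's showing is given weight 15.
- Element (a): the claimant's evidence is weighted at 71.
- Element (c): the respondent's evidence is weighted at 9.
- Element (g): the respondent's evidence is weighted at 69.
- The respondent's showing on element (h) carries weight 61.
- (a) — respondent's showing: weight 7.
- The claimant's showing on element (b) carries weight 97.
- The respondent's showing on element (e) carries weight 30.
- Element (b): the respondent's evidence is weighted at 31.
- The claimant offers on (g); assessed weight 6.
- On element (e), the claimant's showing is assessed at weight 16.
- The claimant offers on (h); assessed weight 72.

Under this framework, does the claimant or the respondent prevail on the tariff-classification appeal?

Stage 1 (claimant, the balance of probabilities, weight exceeds 55): (a) net 71−7=64 > 55 — meets; (b) net 97−31=66 > 55 — meets.
  All elements met. The burden passes to the respondent.
Stage 2 (respondent, a prima facie showing, weight is at least 12): (c) 9 < 12 — fails; (d) 15 ≥ 12 — meets.
  Not every element is met, so the respondent fails to carry Stage 2.
The claimant prevails.

claimant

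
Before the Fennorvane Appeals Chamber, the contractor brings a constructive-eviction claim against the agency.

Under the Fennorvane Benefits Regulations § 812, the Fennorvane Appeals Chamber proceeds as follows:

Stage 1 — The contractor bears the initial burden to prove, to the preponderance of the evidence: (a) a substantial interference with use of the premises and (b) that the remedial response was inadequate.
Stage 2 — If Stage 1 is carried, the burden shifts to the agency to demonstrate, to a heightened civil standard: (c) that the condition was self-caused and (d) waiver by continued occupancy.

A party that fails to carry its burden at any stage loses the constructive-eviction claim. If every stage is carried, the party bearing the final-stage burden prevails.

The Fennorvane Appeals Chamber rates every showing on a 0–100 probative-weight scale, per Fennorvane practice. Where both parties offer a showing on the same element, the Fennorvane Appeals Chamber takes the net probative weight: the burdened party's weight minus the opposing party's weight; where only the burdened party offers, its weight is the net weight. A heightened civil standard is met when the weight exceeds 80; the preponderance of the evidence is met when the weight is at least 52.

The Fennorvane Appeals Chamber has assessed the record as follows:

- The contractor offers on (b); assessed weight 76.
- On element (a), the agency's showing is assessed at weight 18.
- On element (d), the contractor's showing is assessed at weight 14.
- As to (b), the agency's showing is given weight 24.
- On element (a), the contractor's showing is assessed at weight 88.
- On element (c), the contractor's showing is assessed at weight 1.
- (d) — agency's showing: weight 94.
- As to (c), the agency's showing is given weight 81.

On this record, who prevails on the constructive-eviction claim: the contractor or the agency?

contractor

Stage 1 — burden on contractor; standard: the preponderance of the evidence (weight is at least 52).
    (a): 88 − 18 = 70 ≥ 52 [met]
    (b): 76 − 24 = 52 ≥ 52 [met]
  Stage 1 carried; the burden shifts to the agency.
Stage 2 — burden on agency; standard: a heightened civil standard (weight exceeds 80).
    (c): 81 − 1 = 80 ≤ 80 [not met]
    (d): 94 − 14 = 80 ≤ 80 [not met]
  Stage 2 not carried; the agency fails its burden.
So the contractor prevails.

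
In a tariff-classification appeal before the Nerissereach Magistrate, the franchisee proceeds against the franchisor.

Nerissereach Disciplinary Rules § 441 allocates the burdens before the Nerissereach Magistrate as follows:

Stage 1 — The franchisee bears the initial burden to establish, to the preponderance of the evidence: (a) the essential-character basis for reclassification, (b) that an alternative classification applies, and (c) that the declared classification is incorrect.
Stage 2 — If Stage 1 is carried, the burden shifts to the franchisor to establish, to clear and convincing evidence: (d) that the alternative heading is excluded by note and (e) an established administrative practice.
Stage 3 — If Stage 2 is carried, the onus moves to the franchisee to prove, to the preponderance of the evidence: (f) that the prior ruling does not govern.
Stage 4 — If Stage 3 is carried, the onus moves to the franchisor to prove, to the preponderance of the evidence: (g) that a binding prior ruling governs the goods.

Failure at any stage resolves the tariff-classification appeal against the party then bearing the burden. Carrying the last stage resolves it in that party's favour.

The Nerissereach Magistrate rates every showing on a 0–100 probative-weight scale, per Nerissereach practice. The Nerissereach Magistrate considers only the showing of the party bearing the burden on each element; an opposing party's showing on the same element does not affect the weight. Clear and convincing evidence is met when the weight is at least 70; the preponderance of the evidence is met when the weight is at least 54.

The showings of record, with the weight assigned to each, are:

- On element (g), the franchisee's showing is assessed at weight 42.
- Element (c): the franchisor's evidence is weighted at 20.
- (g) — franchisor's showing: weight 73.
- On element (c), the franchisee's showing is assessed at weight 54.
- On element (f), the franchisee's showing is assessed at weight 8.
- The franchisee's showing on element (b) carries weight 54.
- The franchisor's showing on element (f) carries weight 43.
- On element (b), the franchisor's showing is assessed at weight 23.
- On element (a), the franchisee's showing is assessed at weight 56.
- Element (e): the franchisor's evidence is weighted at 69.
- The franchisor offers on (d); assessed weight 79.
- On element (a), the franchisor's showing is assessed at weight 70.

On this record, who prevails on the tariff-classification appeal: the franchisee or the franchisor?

franchisee

At Stage 1 the franchisee must meet the preponderance of the evidence (weight is at least 54): on (a) the weight is 56 (the franchisor's 70 is given no effect), which does reach 54, so (a) meets the standard; on (b) the weight is 54 (the franchisor's 23 is given no effect), ≥ 54, so (b) meets the standard; on (c) the weight is 54 (the franchisor's 20 is given no effect), which does reach 54, so (c) meets the standard.
  Stage 1 is satisfied; the onus moves to the franchisor.
At Stage 2 the franchisor must meet clear and convincing evidence (weight is at least 70): on (d) the weight is 79, which does reach 70, so (d) meets the standard; on (e) the weight is 69, < 70, so (e) does not meet the standard.
  Stage 2 not carried; the franchisor fails its burden.
The analysis ends at Stage 2; the franchisee prevails.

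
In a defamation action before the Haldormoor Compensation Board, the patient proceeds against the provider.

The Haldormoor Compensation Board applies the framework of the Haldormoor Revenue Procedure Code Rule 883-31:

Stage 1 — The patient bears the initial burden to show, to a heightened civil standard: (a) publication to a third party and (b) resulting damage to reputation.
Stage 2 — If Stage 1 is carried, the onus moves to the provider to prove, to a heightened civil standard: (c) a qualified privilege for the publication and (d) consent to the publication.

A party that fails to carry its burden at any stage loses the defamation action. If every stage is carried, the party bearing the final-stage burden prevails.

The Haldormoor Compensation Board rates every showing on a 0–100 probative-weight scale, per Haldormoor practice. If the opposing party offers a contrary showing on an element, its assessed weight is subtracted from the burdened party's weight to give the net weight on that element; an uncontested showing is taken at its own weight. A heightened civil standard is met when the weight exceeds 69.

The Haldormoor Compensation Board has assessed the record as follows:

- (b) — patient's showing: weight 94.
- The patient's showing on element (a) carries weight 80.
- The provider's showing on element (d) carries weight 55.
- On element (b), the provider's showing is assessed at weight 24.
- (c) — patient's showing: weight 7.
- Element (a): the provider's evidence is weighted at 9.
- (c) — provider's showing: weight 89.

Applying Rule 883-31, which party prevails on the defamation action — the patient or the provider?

Stage 1 — burden on patient; standard: a heightened civil standard (weight exceeds 69).
    (a): 80 − 9 = 71 > 69 [met]
    (b): 94 − 24 = 70 > 69 [met]
  The patient carries Stage 1; the provider now bears the burden.
Stage 2 — burden on provider; standard: a heightened civil standard (weight exceeds 69).
    (c): 89 − 7 = 82 > 69 [met]
    (d): 55 ≤ 69 [not met]
  Not every element is met, so the provider fails to carry Stage 2.
So the patient prevails.

patient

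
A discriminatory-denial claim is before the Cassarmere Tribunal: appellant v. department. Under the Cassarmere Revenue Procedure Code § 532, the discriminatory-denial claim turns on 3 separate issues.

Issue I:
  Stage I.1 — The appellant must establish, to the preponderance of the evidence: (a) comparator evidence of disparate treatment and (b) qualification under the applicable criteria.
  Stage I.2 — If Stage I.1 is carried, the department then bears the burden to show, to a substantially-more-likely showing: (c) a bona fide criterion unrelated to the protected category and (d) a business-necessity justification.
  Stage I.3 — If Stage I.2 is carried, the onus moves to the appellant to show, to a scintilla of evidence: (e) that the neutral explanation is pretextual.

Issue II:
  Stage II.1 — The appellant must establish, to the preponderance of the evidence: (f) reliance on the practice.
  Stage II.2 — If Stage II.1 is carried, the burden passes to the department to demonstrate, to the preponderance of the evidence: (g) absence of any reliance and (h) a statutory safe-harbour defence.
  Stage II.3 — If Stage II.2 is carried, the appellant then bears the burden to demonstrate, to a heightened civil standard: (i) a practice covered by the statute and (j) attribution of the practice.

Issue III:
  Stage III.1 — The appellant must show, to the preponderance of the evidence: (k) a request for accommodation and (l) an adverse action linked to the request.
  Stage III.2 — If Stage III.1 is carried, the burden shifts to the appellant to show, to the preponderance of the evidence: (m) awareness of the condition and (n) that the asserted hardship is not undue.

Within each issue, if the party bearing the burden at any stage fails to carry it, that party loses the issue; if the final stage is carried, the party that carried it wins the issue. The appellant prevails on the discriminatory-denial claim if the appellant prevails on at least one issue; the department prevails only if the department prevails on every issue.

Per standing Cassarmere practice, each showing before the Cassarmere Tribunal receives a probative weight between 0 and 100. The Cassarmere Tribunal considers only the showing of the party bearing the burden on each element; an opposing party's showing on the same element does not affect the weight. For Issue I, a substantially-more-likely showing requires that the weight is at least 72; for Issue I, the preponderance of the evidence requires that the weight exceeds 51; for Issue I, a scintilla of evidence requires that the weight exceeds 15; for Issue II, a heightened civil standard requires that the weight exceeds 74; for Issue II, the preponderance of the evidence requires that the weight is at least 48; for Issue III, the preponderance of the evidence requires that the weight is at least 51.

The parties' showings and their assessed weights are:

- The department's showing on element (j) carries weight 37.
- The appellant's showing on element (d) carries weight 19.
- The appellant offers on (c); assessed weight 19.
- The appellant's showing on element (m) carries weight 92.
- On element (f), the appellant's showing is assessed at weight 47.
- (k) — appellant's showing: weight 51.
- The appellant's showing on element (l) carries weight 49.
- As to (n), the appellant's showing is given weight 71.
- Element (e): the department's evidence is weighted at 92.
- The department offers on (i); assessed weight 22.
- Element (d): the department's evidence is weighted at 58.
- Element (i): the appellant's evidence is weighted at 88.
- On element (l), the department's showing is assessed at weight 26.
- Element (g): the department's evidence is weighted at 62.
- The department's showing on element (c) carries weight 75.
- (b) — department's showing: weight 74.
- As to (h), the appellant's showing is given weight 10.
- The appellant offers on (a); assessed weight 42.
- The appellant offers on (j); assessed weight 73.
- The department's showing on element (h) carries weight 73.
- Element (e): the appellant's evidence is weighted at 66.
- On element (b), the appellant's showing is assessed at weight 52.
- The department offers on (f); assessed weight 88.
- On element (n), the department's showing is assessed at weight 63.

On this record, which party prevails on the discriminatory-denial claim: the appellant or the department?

— Issue I —
Stage I.1 (appellant, the preponderance of the evidence, weight exceeds 51): (a) 42 ≤ 51 — fails; (b) 52 (department's 74 disregarded) > 51 — meets.
  The appellant does not carry Stage I.1.
The analysis ends at Stage I.1; the department prevails on this issue.
— Issue II —
Stage II.1 (appellant, the preponderance of the evidence, weight is at least 48): (f) 47 (department's 88 disregarded) < 48 — fails.
  Stage II.1 not carried; the appellant fails its burden.
The department prevails on this issue.
— Issue III —
Stage III.1 (appellant, the preponderance of the evidence, weight is at least 51): (k) 51 ≥ 51 — meets; (l) 49 (department's 26 disregarded) < 51 — fails.
  The appellant does not carry Stage III.1.
So the department prevails on this issue.
Per-issue: Issue I → department; Issue II → department; Issue III → department. The appellant must prevail on at least one issue; overall, the department prevails.

department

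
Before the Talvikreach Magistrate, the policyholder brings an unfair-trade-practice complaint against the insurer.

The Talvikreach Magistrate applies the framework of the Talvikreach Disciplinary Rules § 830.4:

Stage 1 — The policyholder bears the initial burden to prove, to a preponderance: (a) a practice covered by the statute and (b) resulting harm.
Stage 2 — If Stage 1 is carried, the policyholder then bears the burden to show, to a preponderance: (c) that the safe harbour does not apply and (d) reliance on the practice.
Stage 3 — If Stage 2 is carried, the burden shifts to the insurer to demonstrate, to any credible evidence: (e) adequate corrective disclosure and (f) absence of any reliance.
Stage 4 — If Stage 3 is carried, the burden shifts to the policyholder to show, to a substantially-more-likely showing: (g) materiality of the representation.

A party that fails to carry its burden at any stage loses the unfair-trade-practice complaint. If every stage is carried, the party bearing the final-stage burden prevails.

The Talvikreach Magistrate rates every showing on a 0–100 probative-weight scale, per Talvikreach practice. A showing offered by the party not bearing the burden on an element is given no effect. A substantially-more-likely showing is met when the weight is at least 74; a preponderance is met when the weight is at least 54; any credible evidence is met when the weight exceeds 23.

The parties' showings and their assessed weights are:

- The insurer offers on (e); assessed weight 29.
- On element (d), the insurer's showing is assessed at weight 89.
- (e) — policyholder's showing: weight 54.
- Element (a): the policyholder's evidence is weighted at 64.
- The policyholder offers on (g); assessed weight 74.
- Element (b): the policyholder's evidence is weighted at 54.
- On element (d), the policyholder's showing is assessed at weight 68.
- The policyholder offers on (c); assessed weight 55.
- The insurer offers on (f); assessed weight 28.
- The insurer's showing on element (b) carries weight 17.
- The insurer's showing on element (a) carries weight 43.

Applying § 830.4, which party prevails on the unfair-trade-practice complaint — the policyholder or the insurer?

Stage 1 — burden on policyholder; standard: a preponderance (weight is at least 54).
    (a): 64 (insurer's 43 disregarded) ≥ 54 [met]
    (b): 54 (insurer's 17 disregarded) ≥ 54 [met]
  Stage 1 carried; the burden remains with the policyholder.
Stage 2 — burden on policyholder; standard: a preponderance (weight is at least 54).
    (c): 55 ≥ 54 [met]
    (d): 68 (insurer's 89 disregarded) ≥ 54 [met]
  The policyholder carries Stage 2; the insurer now bears the burden.
Stage 3 — burden on insurer; standard: any credible evidence (weight exceeds 23).
    (e): 29 (policyholder's 54 disregarded) > 23 [met]
    (f): 28 > 23 [met]
  The insurer carries Stage 3; the policyholder now bears the burden.
Stage 4 — burden on policyholder; standard: a substantially-more-likely showing (weight is at least 74).
    (g): 74 ≥ 74 [met]
  The policyholder carries the last stage.
Every stage carried; the policyholder prevails.

policyholder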